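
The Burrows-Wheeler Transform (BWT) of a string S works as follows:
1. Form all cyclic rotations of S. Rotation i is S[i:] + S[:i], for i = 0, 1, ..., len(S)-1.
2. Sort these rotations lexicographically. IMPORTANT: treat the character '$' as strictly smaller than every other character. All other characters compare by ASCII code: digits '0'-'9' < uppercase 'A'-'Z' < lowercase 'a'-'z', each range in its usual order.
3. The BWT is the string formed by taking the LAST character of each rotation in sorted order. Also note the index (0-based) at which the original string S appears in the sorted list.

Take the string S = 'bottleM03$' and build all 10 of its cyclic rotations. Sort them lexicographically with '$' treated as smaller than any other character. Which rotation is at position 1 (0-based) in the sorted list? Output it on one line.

All 10 rotations (rotation i = S[i:]+S[:i]):
  rot[0] = bottleM03$
  rot[1] = ottleM03$b
  rot[2] = ttleM03$bo
  rot[3] = tleM03$bot
  rot[4] = leM03$bott
  rot[5] = eM03$bottl
  rot[6] = M03$bottle
  rot[7] = 03$bottleM
  rot[8] = 3$bottleM0
  rot[9] = $bottleM03
Sorted (with $ < everything):
  sorted[0] = $bottleM03
  sorted[1] = 03$bottleM
  sorted[2] = 3$bottleM0
  sorted[3] = M03$bottle
  sorted[4] = bottleM03$
  sorted[5] = eM03$bottl
  sorted[6] = leM03$bott
  sorted[7] = ottleM03$b
  sorted[8] = tleM03$bot
  sorted[9] = ttleM03$bo
sorted[1] = 03$bottleM

Answer: 03$bottleM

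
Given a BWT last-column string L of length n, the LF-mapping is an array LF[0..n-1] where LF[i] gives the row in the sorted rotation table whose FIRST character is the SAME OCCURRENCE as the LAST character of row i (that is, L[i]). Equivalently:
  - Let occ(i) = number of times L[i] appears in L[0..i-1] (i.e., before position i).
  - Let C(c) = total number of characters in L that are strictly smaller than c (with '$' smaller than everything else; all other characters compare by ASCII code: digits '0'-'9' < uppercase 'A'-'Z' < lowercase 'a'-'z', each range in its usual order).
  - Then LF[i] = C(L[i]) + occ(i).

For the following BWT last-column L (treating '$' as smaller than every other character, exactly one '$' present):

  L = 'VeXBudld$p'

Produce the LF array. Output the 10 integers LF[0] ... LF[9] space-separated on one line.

Answer: 2 6 3 1 9 4 7 5 0 8

Derivation:
Char counts: '$':1, 'B':1, 'V':1, 'X':1, 'd':2, 'e':1, 'l':1, 'p':1, 'u':1
C (first-col start): C('$')=0, C('B')=1, C('V')=2, C('X')=3, C('d')=4, C('e')=6, C('l')=7, C('p')=8, C('u')=9
L[0]='V': occ=0, LF[0]=C('V')+0=2+0=2
L[1]='e': occ=0, LF[1]=C('e')+0=6+0=6
L[2]='X': occ=0, LF[2]=C('X')+0=3+0=3
L[3]='B': occ=0, LF[3]=C('B')+0=1+0=1
L[4]='u': occ=0, LF[4]=C('u')+0=9+0=9
L[5]='d': occ=0, LF[5]=C('d')+0=4+0=4
L[6]='l': occ=0, LF[6]=C('l')+0=7+0=7
L[7]='d': occ=1, LF[7]=C('d')+1=4+1=5
L[8]='$': occ=0, LF[8]=C('$')+0=0+0=0
L[9]='p': occ=0, LF[9]=C('p')+0=8+0=8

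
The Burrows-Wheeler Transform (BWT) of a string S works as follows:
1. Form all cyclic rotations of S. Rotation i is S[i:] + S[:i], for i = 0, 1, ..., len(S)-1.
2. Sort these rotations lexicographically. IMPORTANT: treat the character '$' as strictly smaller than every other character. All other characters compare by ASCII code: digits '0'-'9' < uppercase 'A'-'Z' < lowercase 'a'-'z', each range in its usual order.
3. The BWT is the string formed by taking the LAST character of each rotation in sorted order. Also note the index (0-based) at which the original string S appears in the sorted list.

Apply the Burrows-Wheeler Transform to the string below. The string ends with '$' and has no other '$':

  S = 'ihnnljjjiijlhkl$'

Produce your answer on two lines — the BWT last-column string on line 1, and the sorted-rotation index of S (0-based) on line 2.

All 16 rotations (rotation i = S[i:]+S[:i]):
  rot[0] = ihnnljjjiijlhkl$
  rot[1] = hnnljjjiijlhkl$i
  rot[2] = nnljjjiijlhkl$ih
  rot[3] = nljjjiijlhkl$ihn
  rot[4] = ljjjiijlhkl$ihnn
  rot[5] = jjjiijlhkl$ihnnl
  rot[6] = jjiijlhkl$ihnnlj
  rot[7] = jiijlhkl$ihnnljj
  rot[8] = iijlhkl$ihnnljjj
  rot[9] = ijlhkl$ihnnljjji
  rot[10] = jlhkl$ihnnljjjii
  rot[11] = lhkl$ihnnljjjiij
  rot[12] = hkl$ihnnljjjiijl
  rot[13] = kl$ihnnljjjiijlh
  rot[14] = l$ihnnljjjiijlhk
  rot[15] = $ihnnljjjiijlhkl
Sorted (with $ < everything):
  sorted[0] = $ihnnljjjiijlhkl  (last char: 'l')
  sorted[1] = hkl$ihnnljjjiijl  (last char: 'l')
  sorted[2] = hnnljjjiijlhkl$i  (last char: 'i')
  sorted[3] = ihnnljjjiijlhkl$  (last char: '$')
  sorted[4] = iijlhkl$ihnnljjj  (last char: 'j')
  sorted[5] = ijlhkl$ihnnljjji  (last char: 'i')
  sorted[6] = jiijlhkl$ihnnljj  (last char: 'j')
  sorted[7] = jjiijlhkl$ihnnlj  (last char: 'j')
  sorted[8] = jjjiijlhkl$ihnnl  (last char: 'l')
  sorted[9] = jlhkl$ihnnljjjii  (last char: 'i')
  sorted[10] = kl$ihnnljjjiijlh  (last char: 'h')
  sorted[11] = l$ihnnljjjiijlhk  (last char: 'k')
  sorted[12] = lhkl$ihnnljjjiij  (last char: 'j')
  sorted[13] = ljjjiijlhkl$ihnn  (last char: 'n')
  sorted[14] = nljjjiijlhkl$ihn  (last char: 'n')
  sorted[15] = nnljjjiijlhkl$ih  (last char: 'h')
Last column: lli$jijjlihkjnnh
Original string S is at sorted index 3

Answer: lli$jijjlihkjnnh
3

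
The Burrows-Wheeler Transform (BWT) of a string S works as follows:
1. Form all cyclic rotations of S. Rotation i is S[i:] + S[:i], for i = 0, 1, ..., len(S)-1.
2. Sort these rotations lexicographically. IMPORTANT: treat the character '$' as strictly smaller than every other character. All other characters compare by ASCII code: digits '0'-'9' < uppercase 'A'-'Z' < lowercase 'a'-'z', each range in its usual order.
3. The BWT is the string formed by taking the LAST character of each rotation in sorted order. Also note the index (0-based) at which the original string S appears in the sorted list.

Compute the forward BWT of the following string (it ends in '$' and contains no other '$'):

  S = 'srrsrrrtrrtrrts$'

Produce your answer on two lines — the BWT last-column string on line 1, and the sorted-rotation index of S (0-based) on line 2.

All 16 rotations (rotation i = S[i:]+S[:i]):
  rot[0] = srrsrrrtrrtrrts$
  rot[1] = rrsrrrtrrtrrts$s
  rot[2] = rsrrrtrrtrrts$sr
  rot[3] = srrrtrrtrrts$srr
  rot[4] = rrrtrrtrrts$srrs
  rot[5] = rrtrrtrrts$srrsr
  rot[6] = rtrrtrrts$srrsrr
  rot[7] = trrtrrts$srrsrrr
  rot[8] = rrtrrts$srrsrrrt
  rot[9] = rtrrts$srrsrrrtr
  rot[10] = trrts$srrsrrrtrr
  rot[11] = rrts$srrsrrrtrrt
  rot[12] = rts$srrsrrrtrrtr
  rot[13] = ts$srrsrrrtrrtrr
  rot[14] = s$srrsrrrtrrtrrt
  rot[15] = $srrsrrrtrrtrrts
Sorted (with $ < everything):
  sorted[0] = $srrsrrrtrrtrrts  (last char: 's')
  sorted[1] = rrrtrrtrrts$srrs  (last char: 's')
  sorted[2] = rrsrrrtrrtrrts$s  (last char: 's')
  sorted[3] = rrtrrtrrts$srrsr  (last char: 'r')
  sorted[4] = rrtrrts$srrsrrrt  (last char: 't')
  sorted[5] = rrts$srrsrrrtrrt  (last char: 't')
  sorted[6] = rsrrrtrrtrrts$sr  (last char: 'r')
  sorted[7] = rtrrtrrts$srrsrr  (last char: 'r')
  sorted[8] = rtrrts$srrsrrrtr  (last char: 'r')
  sorted[9] = rts$srrsrrrtrrtr  (last char: 'r')
  sorted[10] = s$srrsrrrtrrtrrt  (last char: 't')
  sorted[11] = srrrtrrtrrts$srr  (last char: 'r')
  sorted[12] = srrsrrrtrrtrrts$  (last char: '$')
  sorted[13] = trrtrrts$srrsrrr  (last char: 'r')
  sorted[14] = trrts$srrsrrrtrr  (last char: 'r')
  sorted[15] = ts$srrsrrrtrrtrr  (last char: 'r')
Last column: sssrttrrrrtr$rrr
Original string S is at sorted index 12

Answer: sssrttrrrrtr$rrr
12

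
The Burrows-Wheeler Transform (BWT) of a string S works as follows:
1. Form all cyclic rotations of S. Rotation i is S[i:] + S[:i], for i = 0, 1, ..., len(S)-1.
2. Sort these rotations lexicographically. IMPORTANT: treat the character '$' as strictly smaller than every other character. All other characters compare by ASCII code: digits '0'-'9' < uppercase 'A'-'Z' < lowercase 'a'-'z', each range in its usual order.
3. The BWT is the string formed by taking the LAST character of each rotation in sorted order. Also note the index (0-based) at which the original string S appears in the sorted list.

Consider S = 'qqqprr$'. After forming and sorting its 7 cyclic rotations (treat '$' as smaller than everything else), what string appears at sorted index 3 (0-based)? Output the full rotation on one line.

Answer: qqprr$q

Derivation:
All 7 rotations (rotation i = S[i:]+S[:i]):
  rot[0] = qqqprr$
  rot[1] = qqprr$q
  rot[2] = qprr$qq
  rot[3] = prr$qqq
  rot[4] = rr$qqqp
  rot[5] = r$qqqpr
  rot[6] = $qqqprr
Sorted (with $ < everything):
  sorted[0] = $qqqprr
  sorted[1] = prr$qqq
  sorted[2] = qprr$qq
  sorted[3] = qqprr$q
  sorted[4] = qqqprr$
  sorted[5] = r$qqqpr
  sorted[6] = rr$qqqp
sorted[3] = qqprr$q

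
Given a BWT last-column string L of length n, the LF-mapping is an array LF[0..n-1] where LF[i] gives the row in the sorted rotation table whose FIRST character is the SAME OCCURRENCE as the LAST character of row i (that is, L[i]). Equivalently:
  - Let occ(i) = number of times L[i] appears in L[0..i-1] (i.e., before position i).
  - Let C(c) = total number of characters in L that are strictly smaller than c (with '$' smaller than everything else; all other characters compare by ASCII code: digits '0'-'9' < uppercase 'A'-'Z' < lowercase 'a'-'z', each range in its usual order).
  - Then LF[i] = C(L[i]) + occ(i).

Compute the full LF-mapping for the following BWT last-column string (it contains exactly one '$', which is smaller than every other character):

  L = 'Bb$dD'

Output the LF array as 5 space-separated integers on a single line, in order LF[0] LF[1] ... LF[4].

Answer: 1 3 0 4 2

Derivation:
Char counts: '$':1, 'B':1, 'D':1, 'b':1, 'd':1
C (first-col start): C('$')=0, C('B')=1, C('D')=2, C('b')=3, C('d')=4
L[0]='B': occ=0, LF[0]=C('B')+0=1+0=1
L[1]='b': occ=0, LF[1]=C('b')+0=3+0=3
L[2]='$': occ=0, LF[2]=C('$')+0=0+0=0
L[3]='d': occ=0, LF[3]=C('d')+0=4+0=4
L[4]='D': occ=0, LF[4]=C('D')+0=2+0=2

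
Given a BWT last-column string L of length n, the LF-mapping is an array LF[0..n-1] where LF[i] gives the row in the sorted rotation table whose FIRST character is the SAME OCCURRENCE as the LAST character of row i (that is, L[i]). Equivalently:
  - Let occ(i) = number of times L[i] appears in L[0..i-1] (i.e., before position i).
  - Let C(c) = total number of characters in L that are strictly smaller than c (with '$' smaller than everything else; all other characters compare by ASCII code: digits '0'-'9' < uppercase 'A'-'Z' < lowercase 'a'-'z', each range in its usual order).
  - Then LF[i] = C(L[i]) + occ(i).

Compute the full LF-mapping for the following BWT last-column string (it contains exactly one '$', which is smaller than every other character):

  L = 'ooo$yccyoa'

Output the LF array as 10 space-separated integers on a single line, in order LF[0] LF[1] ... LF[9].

Answer: 4 5 6 0 8 2 3 9 7 1

Derivation:
Char counts: '$':1, 'a':1, 'c':2, 'o':4, 'y':2
C (first-col start): C('$')=0, C('a')=1, C('c')=2, C('o')=4, C('y')=8
L[0]='o': occ=0, LF[0]=C('o')+0=4+0=4
L[1]='o': occ=1, LF[1]=C('o')+1=4+1=5
L[2]='o': occ=2, LF[2]=C('o')+2=4+2=6
L[3]='$': occ=0, LF[3]=C('$')+0=0+0=0
L[4]='y': occ=0, LF[4]=C('y')+0=8+0=8
L[5]='c': occ=0, LF[5]=C('c')+0=2+0=2
L[6]='c': occ=1, LF[6]=C('c')+1=2+1=3
L[7]='y': occ=1, LF[7]=C('y')+1=8+1=9
L[8]='o': occ=3, LF[8]=C('o')+3=4+3=7
L[9]='a': occ=0, LF[9]=C('a')+0=1+0=1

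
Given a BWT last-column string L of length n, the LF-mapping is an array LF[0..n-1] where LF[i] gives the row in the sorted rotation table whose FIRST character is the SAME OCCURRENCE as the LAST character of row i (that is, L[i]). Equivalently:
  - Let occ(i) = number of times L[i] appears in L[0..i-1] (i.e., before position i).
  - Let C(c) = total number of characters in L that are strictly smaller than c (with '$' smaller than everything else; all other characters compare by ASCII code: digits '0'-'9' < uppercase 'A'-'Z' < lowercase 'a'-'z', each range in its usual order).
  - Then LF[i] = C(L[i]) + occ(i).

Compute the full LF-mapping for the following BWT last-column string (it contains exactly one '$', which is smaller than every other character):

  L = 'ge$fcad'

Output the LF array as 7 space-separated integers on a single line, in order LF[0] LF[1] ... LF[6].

Char counts: '$':1, 'a':1, 'c':1, 'd':1, 'e':1, 'f':1, 'g':1
C (first-col start): C('$')=0, C('a')=1, C('c')=2, C('d')=3, C('e')=4, C('f')=5, C('g')=6
L[0]='g': occ=0, LF[0]=C('g')+0=6+0=6
L[1]='e': occ=0, LF[1]=C('e')+0=4+0=4
L[2]='$': occ=0, LF[2]=C('$')+0=0+0=0
L[3]='f': occ=0, LF[3]=C('f')+0=5+0=5
L[4]='c': occ=0, LF[4]=C('c')+0=2+0=2
L[5]='a': occ=0, LF[5]=C('a')+0=1+0=1
L[6]='d': occ=0, LF[6]=C('d')+0=3+0=3

Answer: 6 4 0 5 2 1 3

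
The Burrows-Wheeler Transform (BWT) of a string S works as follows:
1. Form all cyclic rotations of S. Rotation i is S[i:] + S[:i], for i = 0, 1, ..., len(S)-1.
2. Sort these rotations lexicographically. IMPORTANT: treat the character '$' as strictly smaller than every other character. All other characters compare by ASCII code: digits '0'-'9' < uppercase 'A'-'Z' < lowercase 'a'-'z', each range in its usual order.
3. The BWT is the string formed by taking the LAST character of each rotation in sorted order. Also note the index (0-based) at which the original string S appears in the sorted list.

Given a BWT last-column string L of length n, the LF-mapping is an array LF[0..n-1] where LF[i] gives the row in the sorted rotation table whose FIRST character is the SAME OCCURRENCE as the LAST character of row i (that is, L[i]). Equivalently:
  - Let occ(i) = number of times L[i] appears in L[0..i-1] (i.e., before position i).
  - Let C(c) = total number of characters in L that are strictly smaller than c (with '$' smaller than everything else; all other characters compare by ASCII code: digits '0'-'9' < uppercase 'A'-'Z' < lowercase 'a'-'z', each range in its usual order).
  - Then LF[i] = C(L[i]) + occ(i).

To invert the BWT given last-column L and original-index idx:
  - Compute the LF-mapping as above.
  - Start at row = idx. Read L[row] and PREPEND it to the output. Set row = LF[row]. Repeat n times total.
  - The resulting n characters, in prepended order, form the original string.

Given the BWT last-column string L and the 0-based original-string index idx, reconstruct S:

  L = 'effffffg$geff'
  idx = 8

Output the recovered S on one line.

Answer: fffefgfgfffe$

Derivation:
LF mapping: 1 3 4 5 6 7 8 11 0 12 2 9 10
Walk LF starting at row 8, prepending L[row]:
  step 1: row=8, L[8]='$', prepend. Next row=LF[8]=0
  step 2: row=0, L[0]='e', prepend. Next row=LF[0]=1
  step 3: row=1, L[1]='f', prepend. Next row=LF[1]=3
  step 4: row=3, L[3]='f', prepend. Next row=LF[3]=5
  step 5: row=5, L[5]='f', prepend. Next row=LF[5]=7
  step 6: row=7, L[7]='g', prepend. Next row=LF[7]=11
  step 7: row=11, L[11]='f', prepend. Next row=LF[11]=9
  step 8: row=9, L[9]='g', prepend. Next row=LF[9]=12
  step 9: row=12, L[12]='f', prepend. Next row=LF[12]=10
  step 10: row=10, L[10]='e', prepend. Next row=LF[10]=2
  step 11: row=2, L[2]='f', prepend. Next row=LF[2]=4
  step 12: row=4, L[4]='f', prepend. Next row=LF[4]=6
  step 13: row=6, L[6]='f', prepend. Next row=LF[6]=8
Reversed output: fffefgfgfffe$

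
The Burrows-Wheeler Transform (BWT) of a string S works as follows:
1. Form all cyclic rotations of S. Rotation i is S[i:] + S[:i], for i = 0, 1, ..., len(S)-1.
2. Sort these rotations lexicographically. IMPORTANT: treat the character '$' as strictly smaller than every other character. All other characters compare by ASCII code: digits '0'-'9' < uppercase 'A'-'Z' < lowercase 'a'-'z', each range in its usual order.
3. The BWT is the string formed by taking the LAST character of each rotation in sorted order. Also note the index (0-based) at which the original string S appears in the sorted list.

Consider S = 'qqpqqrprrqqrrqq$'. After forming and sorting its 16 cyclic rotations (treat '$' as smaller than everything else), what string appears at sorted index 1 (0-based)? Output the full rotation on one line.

All 16 rotations (rotation i = S[i:]+S[:i]):
  rot[0] = qqpqqrprrqqrrqq$
  rot[1] = qpqqrprrqqrrqq$q
  rot[2] = pqqrprrqqrrqq$qq
  rot[3] = qqrprrqqrrqq$qqp
  rot[4] = qrprrqqrrqq$qqpq
  rot[5] = rprrqqrrqq$qqpqq
  rot[6] = prrqqrrqq$qqpqqr
  rot[7] = rrqqrrqq$qqpqqrp
  rot[8] = rqqrrqq$qqpqqrpr
  rot[9] = qqrrqq$qqpqqrprr
  rot[10] = qrrqq$qqpqqrprrq
  rot[11] = rrqq$qqpqqrprrqq
  rot[12] = rqq$qqpqqrprrqqr
  rot[13] = qq$qqpqqrprrqqrr
  rot[14] = q$qqpqqrprrqqrrq
  rot[15] = $qqpqqrprrqqrrqq
Sorted (with $ < everything):
  sorted[0] = $qqpqqrprrqqrrqq
  sorted[1] = pqqrprrqqrrqq$qq
  sorted[2] = prrqqrrqq$qqpqqr
  sorted[3] = q$qqpqqrprrqqrrq
  sorted[4] = qpqqrprrqqrrqq$q
  sorted[5] = qq$qqpqqrprrqqrr
  sorted[6] = qqpqqrprrqqrrqq$
  sorted[7] = qqrprrqqrrqq$qqp
  sorted[8] = qqrrqq$qqpqqrprr
  sorted[9] = qrprrqqrrqq$qqpq
  sorted[10] = qrrqq$qqpqqrprrq
  sorted[11] = rprrqqrrqq$qqpqq
  sorted[12] = rqq$qqpqqrprrqqr
  sorted[13] = rqqrrqq$qqpqqrpr
  sorted[14] = rrqq$qqpqqrprrqq
  sorted[15] = rrqqrrqq$qqpqqrp
sorted[1] = pqqrprrqqrrqq$qq

Answer: pqqrprrqqrrqq$qq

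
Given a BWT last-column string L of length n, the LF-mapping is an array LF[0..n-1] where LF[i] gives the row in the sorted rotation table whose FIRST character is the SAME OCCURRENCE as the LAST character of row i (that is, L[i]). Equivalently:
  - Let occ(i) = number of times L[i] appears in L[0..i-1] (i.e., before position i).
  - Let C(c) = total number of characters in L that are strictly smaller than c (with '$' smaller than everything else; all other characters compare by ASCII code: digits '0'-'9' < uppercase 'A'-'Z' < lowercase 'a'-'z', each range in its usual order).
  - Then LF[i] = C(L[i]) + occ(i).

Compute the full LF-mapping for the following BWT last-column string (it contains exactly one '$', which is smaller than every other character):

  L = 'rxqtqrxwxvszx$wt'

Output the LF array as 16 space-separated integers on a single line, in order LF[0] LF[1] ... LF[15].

Answer: 3 11 1 6 2 4 12 9 13 8 5 15 14 0 10 7

Derivation:
Char counts: '$':1, 'q':2, 'r':2, 's':1, 't':2, 'v':1, 'w':2, 'x':4, 'z':1
C (first-col start): C('$')=0, C('q')=1, C('r')=3, C('s')=5, C('t')=6, C('v')=8, C('w')=9, C('x')=11, C('z')=15
L[0]='r': occ=0, LF[0]=C('r')+0=3+0=3
L[1]='x': occ=0, LF[1]=C('x')+0=11+0=11
L[2]='q': occ=0, LF[2]=C('q')+0=1+0=1
L[3]='t': occ=0, LF[3]=C('t')+0=6+0=6
L[4]='q': occ=1, LF[4]=C('q')+1=1+1=2
L[5]='r': occ=1, LF[5]=C('r')+1=3+1=4
L[6]='x': occ=1, LF[6]=C('x')+1=11+1=12
L[7]='w': occ=0, LF[7]=C('w')+0=9+0=9
L[8]='x': occ=2, LF[8]=C('x')+2=11+2=13
L[9]='v': occ=0, LF[9]=C('v')+0=8+0=8
L[10]='s': occ=0, LF[10]=C('s')+0=5+0=5
L[11]='z': occ=0, LF[11]=C('z')+0=15+0=15
L[12]='x': occ=3, LF[12]=C('x')+3=11+3=14
L[13]='$': occ=0, LF[13]=C('$')+0=0+0=0
L[14]='w': occ=1, LF[14]=C('w')+1=9+1=10
L[15]='t': occ=1, LF[15]=C('t')+1=6+1=7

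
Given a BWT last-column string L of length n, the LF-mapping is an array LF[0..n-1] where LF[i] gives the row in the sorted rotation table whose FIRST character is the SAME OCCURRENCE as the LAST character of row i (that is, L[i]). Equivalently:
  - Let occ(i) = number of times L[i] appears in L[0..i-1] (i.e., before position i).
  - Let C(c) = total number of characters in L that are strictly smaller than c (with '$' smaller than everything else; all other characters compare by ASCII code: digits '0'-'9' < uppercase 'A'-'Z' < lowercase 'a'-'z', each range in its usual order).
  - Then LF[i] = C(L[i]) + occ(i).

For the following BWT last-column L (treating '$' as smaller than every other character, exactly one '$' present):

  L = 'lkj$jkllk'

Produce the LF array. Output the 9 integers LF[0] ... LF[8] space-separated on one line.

Answer: 6 3 1 0 2 4 7 8 5

Derivation:
Char counts: '$':1, 'j':2, 'k':3, 'l':3
C (first-col start): C('$')=0, C('j')=1, C('k')=3, C('l')=6
L[0]='l': occ=0, LF[0]=C('l')+0=6+0=6
L[1]='k': occ=0, LF[1]=C('k')+0=3+0=3
L[2]='j': occ=0, LF[2]=C('j')+0=1+0=1
L[3]='$': occ=0, LF[3]=C('$')+0=0+0=0
L[4]='j': occ=1, LF[4]=C('j')+1=1+1=2
L[5]='k': occ=1, LF[5]=C('k')+1=3+1=4
L[6]='l': occ=1, LF[6]=C('l')+1=6+1=7
L[7]='l': occ=2, LF[7]=C('l')+2=6+2=8
L[8]='k': occ=2, LF[8]=C('k')+2=3+2=5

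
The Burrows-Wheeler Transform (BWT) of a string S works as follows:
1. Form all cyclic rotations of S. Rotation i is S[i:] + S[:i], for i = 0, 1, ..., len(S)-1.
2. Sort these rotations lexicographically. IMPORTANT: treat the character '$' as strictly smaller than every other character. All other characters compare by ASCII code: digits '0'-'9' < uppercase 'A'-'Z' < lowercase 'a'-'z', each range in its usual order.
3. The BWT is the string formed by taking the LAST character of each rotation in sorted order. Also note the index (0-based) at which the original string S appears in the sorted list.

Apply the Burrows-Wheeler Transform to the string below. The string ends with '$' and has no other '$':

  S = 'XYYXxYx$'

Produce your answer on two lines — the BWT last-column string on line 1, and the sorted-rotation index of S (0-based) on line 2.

Answer: x$YYXxYX
1

Derivation:
All 8 rotations (rotation i = S[i:]+S[:i]):
  rot[0] = XYYXxYx$
  rot[1] = YYXxYx$X
  rot[2] = YXxYx$XY
  rot[3] = XxYx$XYY
  rot[4] = xYx$XYYX
  rot[5] = Yx$XYYXx
  rot[6] = x$XYYXxY
  rot[7] = $XYYXxYx
Sorted (with $ < everything):
  sorted[0] = $XYYXxYx  (last char: 'x')
  sorted[1] = XYYXxYx$  (last char: '$')
  sorted[2] = XxYx$XYY  (last char: 'Y')
  sorted[3] = YXxYx$XY  (last char: 'Y')
  sorted[4] = YYXxYx$X  (last char: 'X')
  sorted[5] = Yx$XYYXx  (last char: 'x')
  sorted[6] = x$XYYXxY  (last char: 'Y')
  sorted[7] = xYx$XYYX  (last char: 'X')
Last column: x$YYXxYX
Original string S is at sorted index 1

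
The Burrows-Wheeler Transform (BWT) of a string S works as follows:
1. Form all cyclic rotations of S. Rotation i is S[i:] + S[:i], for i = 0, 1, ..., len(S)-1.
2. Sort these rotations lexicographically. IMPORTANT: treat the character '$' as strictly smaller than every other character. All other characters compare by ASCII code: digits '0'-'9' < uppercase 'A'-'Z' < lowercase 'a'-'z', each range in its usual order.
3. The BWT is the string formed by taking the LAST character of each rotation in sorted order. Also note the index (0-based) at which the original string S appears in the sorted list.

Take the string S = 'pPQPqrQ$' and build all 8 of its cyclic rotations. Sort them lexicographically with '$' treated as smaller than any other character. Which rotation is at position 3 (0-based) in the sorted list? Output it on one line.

All 8 rotations (rotation i = S[i:]+S[:i]):
  rot[0] = pPQPqrQ$
  rot[1] = PQPqrQ$p
  rot[2] = QPqrQ$pP
  rot[3] = PqrQ$pPQ
  rot[4] = qrQ$pPQP
  rot[5] = rQ$pPQPq
  rot[6] = Q$pPQPqr
  rot[7] = $pPQPqrQ
Sorted (with $ < everything):
  sorted[0] = $pPQPqrQ
  sorted[1] = PQPqrQ$p
  sorted[2] = PqrQ$pPQ
  sorted[3] = Q$pPQPqr
  sorted[4] = QPqrQ$pP
  sorted[5] = pPQPqrQ$
  sorted[6] = qrQ$pPQP
  sorted[7] = rQ$pPQPq
sorted[3] = Q$pPQPqr

Answer: Q$pPQPqr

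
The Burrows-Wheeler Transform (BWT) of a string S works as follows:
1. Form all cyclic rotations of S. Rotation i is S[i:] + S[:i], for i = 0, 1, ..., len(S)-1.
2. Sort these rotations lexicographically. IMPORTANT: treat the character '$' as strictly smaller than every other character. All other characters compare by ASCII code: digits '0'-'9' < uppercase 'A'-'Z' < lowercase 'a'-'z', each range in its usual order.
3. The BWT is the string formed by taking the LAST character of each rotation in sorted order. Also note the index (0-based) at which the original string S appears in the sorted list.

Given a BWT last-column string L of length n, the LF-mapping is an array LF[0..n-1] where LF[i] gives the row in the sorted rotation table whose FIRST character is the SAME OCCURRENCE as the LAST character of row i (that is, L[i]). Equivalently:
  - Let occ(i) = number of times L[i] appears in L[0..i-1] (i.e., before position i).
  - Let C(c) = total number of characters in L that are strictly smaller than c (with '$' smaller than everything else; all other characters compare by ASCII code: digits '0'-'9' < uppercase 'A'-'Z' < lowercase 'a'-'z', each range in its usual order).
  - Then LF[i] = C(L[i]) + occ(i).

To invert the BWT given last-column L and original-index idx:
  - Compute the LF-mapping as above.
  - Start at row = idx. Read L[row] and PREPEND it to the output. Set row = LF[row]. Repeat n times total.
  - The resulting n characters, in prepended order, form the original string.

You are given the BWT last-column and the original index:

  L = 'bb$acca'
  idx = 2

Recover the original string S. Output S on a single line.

Answer: accbab$

Derivation:
LF mapping: 3 4 0 1 5 6 2
Walk LF starting at row 2, prepending L[row]:
  step 1: row=2, L[2]='$', prepend. Next row=LF[2]=0
  step 2: row=0, L[0]='b', prepend. Next row=LF[0]=3
  step 3: row=3, L[3]='a', prepend. Next row=LF[3]=1
  step 4: row=1, L[1]='b', prepend. Next row=LF[1]=4
  step 5: row=4, L[4]='c', prepend. Next row=LF[4]=5
  step 6: row=5, L[5]='c', prepend. Next row=LF[5]=6
  step 7: row=6, L[6]='a', prepend. Next row=LF[6]=2
Reversed output: accbab$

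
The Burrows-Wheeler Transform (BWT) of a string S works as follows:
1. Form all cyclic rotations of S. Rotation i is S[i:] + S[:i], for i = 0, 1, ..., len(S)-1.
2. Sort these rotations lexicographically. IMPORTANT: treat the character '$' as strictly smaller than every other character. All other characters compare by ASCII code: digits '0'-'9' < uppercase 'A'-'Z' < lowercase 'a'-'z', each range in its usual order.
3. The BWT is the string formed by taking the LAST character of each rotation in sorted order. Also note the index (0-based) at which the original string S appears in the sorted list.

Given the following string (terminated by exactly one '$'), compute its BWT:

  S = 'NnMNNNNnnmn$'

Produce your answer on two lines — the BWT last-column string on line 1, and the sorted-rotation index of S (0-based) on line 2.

All 12 rotations (rotation i = S[i:]+S[:i]):
  rot[0] = NnMNNNNnnmn$
  rot[1] = nMNNNNnnmn$N
  rot[2] = MNNNNnnmn$Nn
  rot[3] = NNNNnnmn$NnM
  rot[4] = NNNnnmn$NnMN
  rot[5] = NNnnmn$NnMNN
  rot[6] = Nnnmn$NnMNNN
  rot[7] = nnmn$NnMNNNN
  rot[8] = nmn$NnMNNNNn
  rot[9] = mn$NnMNNNNnn
  rot[10] = n$NnMNNNNnnm
  rot[11] = $NnMNNNNnnmn
Sorted (with $ < everything):
  sorted[0] = $NnMNNNNnnmn  (last char: 'n')
  sorted[1] = MNNNNnnmn$Nn  (last char: 'n')
  sorted[2] = NNNNnnmn$NnM  (last char: 'M')
  sorted[3] = NNNnnmn$NnMN  (last char: 'N')
  sorted[4] = NNnnmn$NnMNN  (last char: 'N')
  sorted[5] = NnMNNNNnnmn$  (last char: '$')
  sorted[6] = Nnnmn$NnMNNN  (last char: 'N')
  sorted[7] = mn$NnMNNNNnn  (last char: 'n')
  sorted[8] = n$NnMNNNNnnm  (last char: 'm')
  sorted[9] = nMNNNNnnmn$N  (last char: 'N')
  sorted[10] = nmn$NnMNNNNn  (last char: 'n')
  sorted[11] = nnmn$NnMNNNN  (last char: 'N')
Last column: nnMNN$NnmNnN
Original string S is at sorted index 5

Answer: nnMNN$NnmNnN
5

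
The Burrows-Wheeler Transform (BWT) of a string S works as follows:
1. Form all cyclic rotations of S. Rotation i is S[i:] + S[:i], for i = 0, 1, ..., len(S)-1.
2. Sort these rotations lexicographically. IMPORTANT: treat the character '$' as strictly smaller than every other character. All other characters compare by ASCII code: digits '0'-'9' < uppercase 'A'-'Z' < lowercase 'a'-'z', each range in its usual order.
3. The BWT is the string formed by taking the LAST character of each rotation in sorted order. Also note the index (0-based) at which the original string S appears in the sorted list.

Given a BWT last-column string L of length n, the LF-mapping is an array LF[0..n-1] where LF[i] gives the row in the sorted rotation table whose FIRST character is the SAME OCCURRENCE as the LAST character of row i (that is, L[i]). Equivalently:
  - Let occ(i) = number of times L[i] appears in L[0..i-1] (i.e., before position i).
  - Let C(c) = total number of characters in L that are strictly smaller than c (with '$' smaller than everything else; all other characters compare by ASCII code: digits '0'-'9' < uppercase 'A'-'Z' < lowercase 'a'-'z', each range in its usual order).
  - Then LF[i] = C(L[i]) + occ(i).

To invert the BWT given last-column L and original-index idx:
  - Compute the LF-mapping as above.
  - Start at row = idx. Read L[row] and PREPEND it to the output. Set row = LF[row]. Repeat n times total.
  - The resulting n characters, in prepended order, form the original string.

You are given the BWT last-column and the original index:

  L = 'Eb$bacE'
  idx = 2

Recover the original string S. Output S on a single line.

LF mapping: 1 4 0 5 3 6 2
Walk LF starting at row 2, prepending L[row]:
  step 1: row=2, L[2]='$', prepend. Next row=LF[2]=0
  step 2: row=0, L[0]='E', prepend. Next row=LF[0]=1
  step 3: row=1, L[1]='b', prepend. Next row=LF[1]=4
  step 4: row=4, L[4]='a', prepend. Next row=LF[4]=3
  step 5: row=3, L[3]='b', prepend. Next row=LF[3]=5
  step 6: row=5, L[5]='c', prepend. Next row=LF[5]=6
  step 7: row=6, L[6]='E', prepend. Next row=LF[6]=2
Reversed output: EcbabE$

Answer: EcbabE$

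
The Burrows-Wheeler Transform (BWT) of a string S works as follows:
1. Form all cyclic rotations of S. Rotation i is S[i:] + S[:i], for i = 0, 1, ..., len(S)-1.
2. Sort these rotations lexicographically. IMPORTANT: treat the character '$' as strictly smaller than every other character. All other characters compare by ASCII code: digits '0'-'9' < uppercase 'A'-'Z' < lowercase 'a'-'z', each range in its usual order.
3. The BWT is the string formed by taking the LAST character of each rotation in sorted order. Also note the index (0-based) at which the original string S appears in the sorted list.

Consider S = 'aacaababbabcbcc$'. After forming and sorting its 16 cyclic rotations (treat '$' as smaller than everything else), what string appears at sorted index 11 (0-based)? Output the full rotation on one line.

Answer: bcc$aacaababbabc

Derivation:
All 16 rotations (rotation i = S[i:]+S[:i]):
  rot[0] = aacaababbabcbcc$
  rot[1] = acaababbabcbcc$a
  rot[2] = caababbabcbcc$aa
  rot[3] = aababbabcbcc$aac
  rot[4] = ababbabcbcc$aaca
  rot[5] = babbabcbcc$aacaa
  rot[6] = abbabcbcc$aacaab
  rot[7] = bbabcbcc$aacaaba
  rot[8] = babcbcc$aacaabab
  rot[9] = abcbcc$aacaababb
  rot[10] = bcbcc$aacaababba
  rot[11] = cbcc$aacaababbab
  rot[12] = bcc$aacaababbabc
  rot[13] = cc$aacaababbabcb
  rot[14] = c$aacaababbabcbc
  rot[15] = $aacaababbabcbcc
Sorted (with $ < everything):
  sorted[0] = $aacaababbabcbcc
  sorted[1] = aababbabcbcc$aac
  sorted[2] = aacaababbabcbcc$
  sorted[3] = ababbabcbcc$aaca
  sorted[4] = abbabcbcc$aacaab
  sorted[5] = abcbcc$aacaababb
  sorted[6] = acaababbabcbcc$a
  sorted[7] = babbabcbcc$aacaa
  sorted[8] = babcbcc$aacaabab
  sorted[9] = bbabcbcc$aacaaba
  sorted[10] = bcbcc$aacaababba
  sorted[11] = bcc$aacaababbabc
  sorted[12] = c$aacaababbabcbc
  sorted[13] = caababbabcbcc$aa
  sorted[14] = cbcc$aacaababbab
  sorted[15] = cc$aacaababbabcb
sorted[11] = bcc$aacaababbabc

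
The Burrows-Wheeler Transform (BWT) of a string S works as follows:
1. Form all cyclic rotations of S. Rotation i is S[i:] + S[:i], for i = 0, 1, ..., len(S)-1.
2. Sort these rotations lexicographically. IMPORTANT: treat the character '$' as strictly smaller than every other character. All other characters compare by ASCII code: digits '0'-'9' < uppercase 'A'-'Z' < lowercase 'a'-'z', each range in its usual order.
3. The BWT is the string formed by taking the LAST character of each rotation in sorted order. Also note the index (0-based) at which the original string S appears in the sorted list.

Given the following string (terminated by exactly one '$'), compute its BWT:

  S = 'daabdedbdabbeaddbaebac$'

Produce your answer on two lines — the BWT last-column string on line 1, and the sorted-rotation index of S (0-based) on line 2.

Answer: cddabebedadaba$bdeabbad
14

Derivation:
All 23 rotations (rotation i = S[i:]+S[:i]):
  rot[0] = daabdedbdabbeaddbaebac$
  rot[1] = aabdedbdabbeaddbaebac$d
  rot[2] = abdedbdabbeaddbaebac$da
  rot[3] = bdedbdabbeaddbaebac$daa
  rot[4] = dedbdabbeaddbaebac$daab
  rot[5] = edbdabbeaddbaebac$daabd
  rot[6] = dbdabbeaddbaebac$daabde
  rot[7] = bdabbeaddbaebac$daabded
  rot[8] = dabbeaddbaebac$daabdedb
  rot[9] = abbeaddbaebac$daabdedbd
  rot[10] = bbeaddbaebac$daabdedbda
  rot[11] = beaddbaebac$daabdedbdab
  rot[12] = eaddbaebac$daabdedbdabb
  rot[13] = addbaebac$daabdedbdabbe
  rot[14] = ddbaebac$daabdedbdabbea
  rot[15] = dbaebac$daabdedbdabbead
  rot[16] = baebac$daabdedbdabbeadd
  rot[17] = aebac$daabdedbdabbeaddb
  rot[18] = ebac$daabdedbdabbeaddba
  rot[19] = bac$daabdedbdabbeaddbae
  rot[20] = ac$daabdedbdabbeaddbaeb
  rot[21] = c$daabdedbdabbeaddbaeba
  rot[22] = $daabdedbdabbeaddbaebac
Sorted (with $ < everything):
  sorted[0] = $daabdedbdabbeaddbaebac  (last char: 'c')
  sorted[1] = aabdedbdabbeaddbaebac$d  (last char: 'd')
  sorted[2] = abbeaddbaebac$daabdedbd  (last char: 'd')
  sorted[3] = abdedbdabbeaddbaebac$da  (last char: 'a')
  sorted[4] = ac$daabdedbdabbeaddbaeb  (last char: 'b')
  sorted[5] = addbaebac$daabdedbdabbe  (last char: 'e')
  sorted[6] = aebac$daabdedbdabbeaddb  (last char: 'b')
  sorted[7] = bac$daabdedbdabbeaddbae  (last char: 'e')
  sorted[8] = baebac$daabdedbdabbeadd  (last char: 'd')
  sorted[9] = bbeaddbaebac$daabdedbda  (last char: 'a')
  sorted[10] = bdabbeaddbaebac$daabded  (last char: 'd')
  sorted[11] = bdedbdabbeaddbaebac$daa  (last char: 'a')
  sorted[12] = beaddbaebac$daabdedbdab  (last char: 'b')
  sorted[13] = c$daabdedbdabbeaddbaeba  (last char: 'a')
  sorted[14] = daabdedbdabbeaddbaebac$  (last char: '$')
  sorted[15] = dabbeaddbaebac$daabdedb  (last char: 'b')
  sorted[16] = dbaebac$daabdedbdabbead  (last char: 'd')
  sorted[17] = dbdabbeaddbaebac$daabde  (last char: 'e')
  sorted[18] = ddbaebac$daabdedbdabbea  (last char: 'a')
  sorted[19] = dedbdabbeaddbaebac$daab  (last char: 'b')
  sorted[20] = eaddbaebac$daabdedbdabb  (last char: 'b')
  sorted[21] = ebac$daabdedbdabbeaddba  (last char: 'a')
  sorted[22] = edbdabbeaddbaebac$daabd  (last char: 'd')
Last column: cddabebedadaba$bdeabbad
Original string S is at sorted index 14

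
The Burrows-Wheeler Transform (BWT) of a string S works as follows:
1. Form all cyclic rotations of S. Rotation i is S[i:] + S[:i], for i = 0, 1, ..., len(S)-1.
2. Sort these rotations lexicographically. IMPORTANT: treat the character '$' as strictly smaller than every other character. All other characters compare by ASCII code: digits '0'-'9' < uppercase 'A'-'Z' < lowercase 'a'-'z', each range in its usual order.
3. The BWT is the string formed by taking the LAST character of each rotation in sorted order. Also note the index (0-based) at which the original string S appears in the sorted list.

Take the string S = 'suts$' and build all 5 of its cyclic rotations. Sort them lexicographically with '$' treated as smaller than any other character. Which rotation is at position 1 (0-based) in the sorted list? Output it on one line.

All 5 rotations (rotation i = S[i:]+S[:i]):
  rot[0] = suts$
  rot[1] = uts$s
  rot[2] = ts$su
  rot[3] = s$sut
  rot[4] = $suts
Sorted (with $ < everything):
  sorted[0] = $suts
  sorted[1] = s$sut
  sorted[2] = suts$
  sorted[3] = ts$su
  sorted[4] = uts$s
sorted[1] = s$sut

Answer: s$sut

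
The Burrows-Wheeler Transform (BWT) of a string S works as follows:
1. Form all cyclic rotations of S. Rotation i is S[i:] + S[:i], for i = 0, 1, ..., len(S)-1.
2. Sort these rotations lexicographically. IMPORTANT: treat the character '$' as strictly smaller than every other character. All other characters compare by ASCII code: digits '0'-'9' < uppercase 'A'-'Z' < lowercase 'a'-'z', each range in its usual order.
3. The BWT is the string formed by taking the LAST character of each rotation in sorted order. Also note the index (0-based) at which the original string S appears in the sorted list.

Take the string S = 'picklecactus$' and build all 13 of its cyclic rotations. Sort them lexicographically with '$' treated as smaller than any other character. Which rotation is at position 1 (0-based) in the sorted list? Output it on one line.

All 13 rotations (rotation i = S[i:]+S[:i]):
  rot[0] = picklecactus$
  rot[1] = icklecactus$p
  rot[2] = cklecactus$pi
  rot[3] = klecactus$pic
  rot[4] = lecactus$pick
  rot[5] = ecactus$pickl
  rot[6] = cactus$pickle
  rot[7] = actus$picklec
  rot[8] = ctus$pickleca
  rot[9] = tus$picklecac
  rot[10] = us$picklecact
  rot[11] = s$picklecactu
  rot[12] = $picklecactus
Sorted (with $ < everything):
  sorted[0] = $picklecactus
  sorted[1] = actus$picklec
  sorted[2] = cactus$pickle
  sorted[3] = cklecactus$pi
  sorted[4] = ctus$pickleca
  sorted[5] = ecactus$pickl
  sorted[6] = icklecactus$p
  sorted[7] = klecactus$pic
  sorted[8] = lecactus$pick
  sorted[9] = picklecactus$
  sorted[10] = s$picklecactu
  sorted[11] = tus$picklecac
  sorted[12] = us$picklecact
sorted[1] = actus$picklec

Answer: actus$picklec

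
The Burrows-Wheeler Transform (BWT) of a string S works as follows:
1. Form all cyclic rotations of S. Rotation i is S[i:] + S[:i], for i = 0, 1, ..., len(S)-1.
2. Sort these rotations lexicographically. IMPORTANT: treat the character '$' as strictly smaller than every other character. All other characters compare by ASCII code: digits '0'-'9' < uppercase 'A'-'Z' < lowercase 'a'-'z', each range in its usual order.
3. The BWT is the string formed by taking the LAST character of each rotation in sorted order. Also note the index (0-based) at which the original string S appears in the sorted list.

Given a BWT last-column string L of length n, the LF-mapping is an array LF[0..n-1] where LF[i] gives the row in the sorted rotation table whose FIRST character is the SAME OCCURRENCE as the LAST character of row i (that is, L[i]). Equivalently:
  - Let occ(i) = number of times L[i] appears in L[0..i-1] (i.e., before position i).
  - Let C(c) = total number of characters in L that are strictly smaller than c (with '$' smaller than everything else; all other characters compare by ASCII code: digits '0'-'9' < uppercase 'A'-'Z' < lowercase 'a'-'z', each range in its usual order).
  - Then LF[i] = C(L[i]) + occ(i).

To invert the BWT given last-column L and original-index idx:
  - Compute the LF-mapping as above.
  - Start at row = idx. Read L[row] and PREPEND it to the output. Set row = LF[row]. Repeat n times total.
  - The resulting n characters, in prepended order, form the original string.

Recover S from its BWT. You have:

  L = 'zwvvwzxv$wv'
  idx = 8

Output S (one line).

LF mapping: 9 5 1 2 6 10 8 3 0 7 4
Walk LF starting at row 8, prepending L[row]:
  step 1: row=8, L[8]='$', prepend. Next row=LF[8]=0
  step 2: row=0, L[0]='z', prepend. Next row=LF[0]=9
  step 3: row=9, L[9]='w', prepend. Next row=LF[9]=7
  step 4: row=7, L[7]='v', prepend. Next row=LF[7]=3
  step 5: row=3, L[3]='v', prepend. Next row=LF[3]=2
  step 6: row=2, L[2]='v', prepend. Next row=LF[2]=1
  step 7: row=1, L[1]='w', prepend. Next row=LF[1]=5
  step 8: row=5, L[5]='z', prepend. Next row=LF[5]=10
  step 9: row=10, L[10]='v', prepend. Next row=LF[10]=4
  step 10: row=4, L[4]='w', prepend. Next row=LF[4]=6
  step 11: row=6, L[6]='x', prepend. Next row=LF[6]=8
Reversed output: xwvzwvvvwz$

Answer: xwvzwvvvwz$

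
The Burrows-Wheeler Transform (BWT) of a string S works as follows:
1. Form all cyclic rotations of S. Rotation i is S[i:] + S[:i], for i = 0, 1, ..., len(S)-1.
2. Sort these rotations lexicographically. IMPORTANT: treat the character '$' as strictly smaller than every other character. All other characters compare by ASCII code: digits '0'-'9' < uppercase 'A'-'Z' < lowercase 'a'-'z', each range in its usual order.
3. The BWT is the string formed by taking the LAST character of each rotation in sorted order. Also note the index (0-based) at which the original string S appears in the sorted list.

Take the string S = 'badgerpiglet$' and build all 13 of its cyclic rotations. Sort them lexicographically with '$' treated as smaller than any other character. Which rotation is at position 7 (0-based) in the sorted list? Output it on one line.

Answer: glet$badgerpi

Derivation:
All 13 rotations (rotation i = S[i:]+S[:i]):
  rot[0] = badgerpiglet$
  rot[1] = adgerpiglet$b
  rot[2] = dgerpiglet$ba
  rot[3] = gerpiglet$bad
  rot[4] = erpiglet$badg
  rot[5] = rpiglet$badge
  rot[6] = piglet$badger
  rot[7] = iglet$badgerp
  rot[8] = glet$badgerpi
  rot[9] = let$badgerpig
  rot[10] = et$badgerpigl
  rot[11] = t$badgerpigle
  rot[12] = $badgerpiglet
Sorted (with $ < everything):
  sorted[0] = $badgerpiglet
  sorted[1] = adgerpiglet$b
  sorted[2] = badgerpiglet$
  sorted[3] = dgerpiglet$ba
  sorted[4] = erpiglet$badg
  sorted[5] = et$badgerpigl
  sorted[6] = gerpiglet$bad
  sorted[7] = glet$badgerpi
  sorted[8] = iglet$badgerp
  sorted[9] = let$badgerpig
  sorted[10] = piglet$badger
  sorted[11] = rpiglet$badge
  sorted[12] = t$badgerpigle
sorted[7] = glet$badgerpi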